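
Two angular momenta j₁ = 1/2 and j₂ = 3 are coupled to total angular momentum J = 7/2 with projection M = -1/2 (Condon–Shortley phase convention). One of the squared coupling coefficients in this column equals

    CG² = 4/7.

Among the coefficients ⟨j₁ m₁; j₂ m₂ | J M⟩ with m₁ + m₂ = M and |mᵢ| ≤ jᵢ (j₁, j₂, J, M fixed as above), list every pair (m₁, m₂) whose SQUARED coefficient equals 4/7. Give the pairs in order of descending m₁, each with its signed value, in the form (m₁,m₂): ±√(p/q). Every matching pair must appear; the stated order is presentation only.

(-1/2,0): +√(4/7)

Admissible pairs with m₁+m₂ = M = -1/2: (-1/2,0), (1/2,-1)
  (m₁,m₂)=(1/2,-1): CG² = 3/7, CG = +√(3/7)
  (m₁,m₂)=(-1/2,0): CG² = 4/7, CG = +√(4/7)   ← matches the target
Pairs with CG² = 4/7: (-1/2,0): +√(4/7)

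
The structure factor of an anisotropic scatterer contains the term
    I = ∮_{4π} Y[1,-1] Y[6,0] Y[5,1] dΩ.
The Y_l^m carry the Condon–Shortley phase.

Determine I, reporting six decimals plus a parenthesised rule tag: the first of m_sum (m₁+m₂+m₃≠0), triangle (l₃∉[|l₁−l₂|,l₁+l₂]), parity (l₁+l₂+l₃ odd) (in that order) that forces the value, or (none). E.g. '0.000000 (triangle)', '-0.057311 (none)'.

0.158246 (none)

Checks pass: Σm=0; 12 even; l₃=5∈[5,7].
(2·1+1)(2·6+1)(2·5+1) = 429
Δ: 2! 0! 10! / 13! → 1/858
sum: t=1:−1/14400 = -1/14400
3j²(1 6 5; 0 0 0) = Δ·Π!·Σ² = 6/143  (sign +1)
sum: t=2:+1/34560 = 1/34560
3j²(1 6 5; -1 0 1) = Δ·Π!·Σ² = 5/286  (sign +1)
combine: 4πI² = 429·6/143·5/286 = 45/143
take √, sign +1: I = 0.15824621
No selection rule forces the value: the integral is nonzero (none).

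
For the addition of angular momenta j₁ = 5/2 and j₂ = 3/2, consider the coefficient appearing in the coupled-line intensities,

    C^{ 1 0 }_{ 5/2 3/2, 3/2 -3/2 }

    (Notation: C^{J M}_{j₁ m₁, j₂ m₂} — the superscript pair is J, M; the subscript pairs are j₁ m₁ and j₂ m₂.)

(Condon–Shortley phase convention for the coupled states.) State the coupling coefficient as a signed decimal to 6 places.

j₁+j₂−J=3  J+j₁−j₂=2  J−j₁+j₂=0  j₁+j₂+J+1=6
(j₁±m₁, j₂±m₂, J±M) = (4,1,0,3,1,1)
P² = 36/5
sum k=0..0:
  [0] +1/6 = 1/6
S = 1/6
C² = P²·S² = 1/5 ; C = +0.447214

+√(1/5) = +0.447214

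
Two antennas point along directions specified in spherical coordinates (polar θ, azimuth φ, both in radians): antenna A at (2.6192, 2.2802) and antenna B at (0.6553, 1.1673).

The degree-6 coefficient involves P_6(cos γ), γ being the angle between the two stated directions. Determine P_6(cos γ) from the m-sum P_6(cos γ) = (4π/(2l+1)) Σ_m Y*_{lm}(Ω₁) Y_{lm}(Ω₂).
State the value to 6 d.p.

0.266577

Summing Y*_{l m}(θ₁,φ₁)·Y_{l m}(θ₂,φ₂) over m ∈ [−6, 6]; prefactor 4π/(2·6+1) = 0.966644:
  m=-6: Y*=+0.003282+0.006693i  Y=+0.018591-0.016326i  product +0.000170+0.000071i
  m=-5: Y*=-0.017689+0.041213i  Y=+0.100569+0.048170i  product -0.003764+0.003293i
  m=-4: Y*=-0.153211+0.048062i  Y=-0.012566+0.290772i  product -0.012050-0.045154i
  m=-3: Y*=-0.313100-0.195172i  Y=-0.428203+0.161327i  product +0.165557+0.033062i
  m=-2: Y*=-0.074830-0.488542i  Y=-0.228019-0.238086i  product -0.099252+0.129213i
  m=-1: Y*=+0.125657-0.146369i  Y=-0.063935+0.149758i  product +0.013886+0.028176i
  m=+0: Y*=-0.378927-0.000000i  Y=-0.387100+0.000000i  product +0.146683+0.000000i
  m=+1: Y*=-0.125657-0.146369i  Y=+0.063935+0.149758i  product +0.013886-0.028176i
  m=+2: Y*=-0.074830+0.488542i  Y=-0.228019+0.238086i  product -0.099252-0.129213i
  m=+3: Y*=+0.313100-0.195172i  Y=+0.428203+0.161327i  product +0.165557-0.033062i
  m=+4: Y*=-0.153211-0.048062i  Y=-0.012566-0.290772i  product -0.012050+0.045154i
  m=+5: Y*=+0.017689+0.041213i  Y=-0.100569+0.048170i  product -0.003764-0.003293i
  m=+6: Y*=+0.003282-0.006693i  Y=+0.018591+0.016326i  product +0.000170-0.000071i
Accumulated sum +0.275776+0.000000i; after 4π/(2l+1) scaling, +0.266577+0.000000i ⇒ P_6 = 0.266577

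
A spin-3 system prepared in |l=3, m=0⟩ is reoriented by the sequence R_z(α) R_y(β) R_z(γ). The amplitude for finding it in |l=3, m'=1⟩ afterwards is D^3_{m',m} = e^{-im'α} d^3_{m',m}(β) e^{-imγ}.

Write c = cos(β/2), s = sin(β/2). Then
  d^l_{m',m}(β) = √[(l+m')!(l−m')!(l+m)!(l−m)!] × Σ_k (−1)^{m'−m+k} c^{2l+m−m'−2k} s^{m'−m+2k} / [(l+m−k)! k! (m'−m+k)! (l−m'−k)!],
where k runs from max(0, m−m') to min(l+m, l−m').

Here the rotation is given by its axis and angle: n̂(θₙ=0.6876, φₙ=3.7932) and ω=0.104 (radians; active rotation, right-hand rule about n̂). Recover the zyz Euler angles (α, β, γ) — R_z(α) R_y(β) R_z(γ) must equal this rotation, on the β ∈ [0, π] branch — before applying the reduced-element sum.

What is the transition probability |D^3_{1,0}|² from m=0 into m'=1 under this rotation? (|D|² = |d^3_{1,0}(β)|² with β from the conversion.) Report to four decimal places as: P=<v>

P=0.0129

Axis–angle → zyz. n̂ = (sinθₙcosφₙ, sinθₙsinφₙ, cosθₙ) = (-0.504644, -0.384914, +0.772771), ω = 0.1040.
R = I cosω + sinω [n̂]ₓ + (1−cosω) n̂n̂ᵀ gives
  R = [+0.995973, -0.079174, -0.042066; +0.081273, +0.995397, +0.050781; +0.037852, -0.053996, +0.997823]
β = atan2(√(R₁₃²+R₂₃²), R₃₃) = 0.065989; α = atan2(R₂₃, R₁₃) mod 2π = 2.262602; γ = atan2(R₃₂, −R₃₁) mod 2π = 4.100980
First d^3_{1,0}(β=0.0660), then the phase factors e^{-i(1)α} and e^{-i(0)γ}:
With c≡cos(β/2)=0.999456 and s≡sin(β/2)=0.032989, N=[24·2·6·6]^{1/2}=41.569219
k∈{0,1,2} keeps every argument non-negative
  k=0: (−1)^1·41.5692/(12)·0.9995^5·0.0330^1 = -0.113966
  k=1: (−1)^2·41.5692/(4)·0.9995^3·0.0330^3 = +0.000372
  k=2: (−1)^3·41.5692/(12)·0.9995^1·0.0330^5 = -0.000000
d^3_{1,0}(0.0660) = -0.113966 +0.000372 -0.000000 = -0.113593
|D^3_{1,0}|² = |d^3_{1,0}(β)|² = (-0.113593)² = 0.012903 (the z-rotation phases have unit modulus)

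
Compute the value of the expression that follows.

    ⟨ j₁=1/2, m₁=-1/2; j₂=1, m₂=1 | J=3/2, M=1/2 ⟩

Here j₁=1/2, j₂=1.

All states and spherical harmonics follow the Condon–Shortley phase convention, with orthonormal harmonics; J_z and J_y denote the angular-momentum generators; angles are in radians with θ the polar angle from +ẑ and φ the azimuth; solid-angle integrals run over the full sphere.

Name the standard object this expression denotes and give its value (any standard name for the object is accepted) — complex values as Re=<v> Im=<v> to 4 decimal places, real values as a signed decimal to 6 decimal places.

This is a Clebsch–Gordan (vector-coupling) coefficient.
triangle: 0!*1!*2!/4! = 2/24
(j±m)!: 0!*1!*2!*0!*2!*1! = 4
prefactor² = (2J+1)*Δ*N² = 4/3
  k=0: +1/(0!*0!*1!*2!*0!*0!) = 1/2
Σ = 1/2  ⇒  CG² = 4/3*(1/2)² = 1/3
CG = +√(1/3) = +0.577350

Clebsch–Gordan coefficient, +√(1/3) ≈ +0.577350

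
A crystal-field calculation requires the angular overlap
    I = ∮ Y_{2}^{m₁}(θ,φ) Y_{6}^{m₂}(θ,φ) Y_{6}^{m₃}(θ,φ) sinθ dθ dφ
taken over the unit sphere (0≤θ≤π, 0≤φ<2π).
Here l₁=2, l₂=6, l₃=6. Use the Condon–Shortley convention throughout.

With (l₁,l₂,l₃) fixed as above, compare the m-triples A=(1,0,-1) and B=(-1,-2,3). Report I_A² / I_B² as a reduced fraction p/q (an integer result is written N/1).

Shared (l₁,l₂,l₃)=(2,6,6): N and (l;000)² cancel in I_A²/I_B².
A: Δ = 2!·2!·10!/15! = 1/90090; Racah Σ t=0..1: t=0:+1/34560 t=1:−1/28800 = -1/172800; ⇒ 3j(2 6 6; 1 0 -1)² = 1/1430, sgn +1
B: Δ = 2!·2!·10!/15! = 1/90090; Racah Σ t=1..2: t=1:−1/60480 t=2:+1/161280 = -1/96768; ⇒ 3j(2 6 6; -1 -2 3)² = 15/1001, sgn +1
I_A²/I_B² = (1/1430)/(15/1001) = 7/150

7/150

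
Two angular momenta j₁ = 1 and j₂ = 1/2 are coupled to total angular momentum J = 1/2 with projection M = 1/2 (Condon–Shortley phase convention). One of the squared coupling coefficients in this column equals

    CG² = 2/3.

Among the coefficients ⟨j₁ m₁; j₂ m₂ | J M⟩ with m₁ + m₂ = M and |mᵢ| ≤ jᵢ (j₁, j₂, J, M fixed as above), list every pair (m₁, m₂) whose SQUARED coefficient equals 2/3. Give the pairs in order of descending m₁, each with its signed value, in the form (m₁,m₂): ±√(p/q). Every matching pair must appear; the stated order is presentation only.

Admissible pairs with m₁+m₂ = M = 1/2: (0,1/2), (1,-1/2)
  (m₁,m₂)=(1,-1/2): CG² = 2/3, CG = +√(2/3)   ← matches the target
  (m₁,m₂)=(0,1/2): CG² = 1/3, CG = −√(1/3)
Pairs with CG² = 2/3: (1,-1/2): +√(2/3)

(1,-1/2): +√(2/3)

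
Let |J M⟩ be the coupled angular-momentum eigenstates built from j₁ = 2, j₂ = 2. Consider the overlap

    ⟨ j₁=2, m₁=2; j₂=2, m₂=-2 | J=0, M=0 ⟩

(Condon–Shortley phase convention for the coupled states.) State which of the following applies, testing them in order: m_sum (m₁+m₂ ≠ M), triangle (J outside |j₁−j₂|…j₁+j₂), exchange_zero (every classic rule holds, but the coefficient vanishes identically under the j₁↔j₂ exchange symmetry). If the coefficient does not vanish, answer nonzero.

nonzero

m-sum: m₁+m₂ = 2+(-2) = 0, M = 0  ✓
triangle: |j₁−j₂| = 0 ≤ J = 0 ≤ j₁+j₂ = 4  ✓
exchange: j₁≠j₂ or m₁≠m₂ — the exchange symmetry imposes no constraint here
value check: CG = +√(1/5) = +0.447214 ≠ 0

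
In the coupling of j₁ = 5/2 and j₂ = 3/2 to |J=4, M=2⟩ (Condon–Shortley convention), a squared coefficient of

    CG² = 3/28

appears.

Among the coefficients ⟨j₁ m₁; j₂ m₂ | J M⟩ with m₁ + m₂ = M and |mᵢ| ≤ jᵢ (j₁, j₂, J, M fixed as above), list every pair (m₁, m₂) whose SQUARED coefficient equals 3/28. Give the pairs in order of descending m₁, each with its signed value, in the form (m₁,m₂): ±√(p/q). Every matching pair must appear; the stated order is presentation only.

(5/2,-1/2): +√(3/28)

Admissible pairs with m₁+m₂ = M = 2: (1/2,3/2), (3/2,1/2), (5/2,-1/2)
  (m₁,m₂)=(5/2,-1/2): CG² = 3/28, CG = +√(3/28)   ← matches the target
  (m₁,m₂)=(3/2,1/2): CG² = 15/28, CG = +√(15/28)
  (m₁,m₂)=(1/2,3/2): CG² = 5/14, CG = +√(5/14)
Pairs with CG² = 3/28: (5/2,-1/2): +√(3/28)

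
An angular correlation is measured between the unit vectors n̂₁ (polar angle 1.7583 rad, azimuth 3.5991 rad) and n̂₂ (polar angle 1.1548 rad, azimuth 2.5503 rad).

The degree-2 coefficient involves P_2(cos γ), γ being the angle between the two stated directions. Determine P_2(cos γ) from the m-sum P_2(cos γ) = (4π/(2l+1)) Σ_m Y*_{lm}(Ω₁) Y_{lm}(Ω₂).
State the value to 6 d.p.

Term-by-term m-sum for l=2 (normalisation 4π/5 = 2.513274):
  m=-2: (0.22736 + 0.29551j) × (0.12234 + 0.29915j) = -0.06059 + 0.10417j  (running Σ = -0.06059 + 0.10417j)
  m=-1: (0.12693 + 0.06250j) × (-0.23708 - 0.15918j) = -0.02015 - 0.03502j  (running Σ = -0.08073 + 0.06914j)
  m=0: (-0.28251 + 0.00000j) × (-0.16088 + 0.00000j) = 0.04545 + 0.00000j  (running Σ = -0.03528 + 0.06914j)
  m=1: (-0.12693 + 0.06250j) × (0.23708 - 0.15918j) = -0.02015 + 0.03502j  (running Σ = -0.05543 + 0.10417j)
  m=2: (0.22736 - 0.29551j) × (0.12234 - 0.29915j) = -0.06059 - 0.10417j  (running Σ = -0.11601 + 0.00000j)
Total Σ_m = -0.11601 + 0.00000j. Multiply by 2.513274: -0.29157 + 0.00000j. P_2(cos γ) = -0.291569

-0.291569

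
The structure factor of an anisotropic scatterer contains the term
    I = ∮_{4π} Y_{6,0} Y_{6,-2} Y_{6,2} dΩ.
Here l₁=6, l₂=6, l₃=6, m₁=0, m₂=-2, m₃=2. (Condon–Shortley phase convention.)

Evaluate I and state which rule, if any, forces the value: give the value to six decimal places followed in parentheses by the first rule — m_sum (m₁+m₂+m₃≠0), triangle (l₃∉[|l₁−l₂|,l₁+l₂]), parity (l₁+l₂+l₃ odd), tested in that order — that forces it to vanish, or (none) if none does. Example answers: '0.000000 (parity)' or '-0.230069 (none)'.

Rules hold: Σm=0, L=18 even, 0≤6≤12.
N = 13·13·13 = 2197
Δ = 6!·6!·6!/19! = 1/325909584
Racah Σ t=0..6: t=0:+1/373248000 t=1:−1/1728000 t=2:+1/110592 t=3:−1/46656 t=4:+1/110592 t=5:−1/1728000 t=6:+1/373248000 = -7/1555200
⇒ 3j(6 6 6; 0 0 0)² = 400/46189, sgn -1
Racah Σ t=0..4: t=0:+1/24883200 t=1:−1/518400 t=2:+1/110592 t=3:−1/155520 t=4:+1/1658880 = 11/8294400
⇒ 3j(6 6 6; 0 -2 2)² = 11/4199, sgn +1
4πI² = N·(3j₀)²·(3jₘ)² = 5200/104329
I = -1·√(0.0498423/4π) = -0.06297878
No selection rule forces the value: the integral is nonzero (none).

-0.062979 (none)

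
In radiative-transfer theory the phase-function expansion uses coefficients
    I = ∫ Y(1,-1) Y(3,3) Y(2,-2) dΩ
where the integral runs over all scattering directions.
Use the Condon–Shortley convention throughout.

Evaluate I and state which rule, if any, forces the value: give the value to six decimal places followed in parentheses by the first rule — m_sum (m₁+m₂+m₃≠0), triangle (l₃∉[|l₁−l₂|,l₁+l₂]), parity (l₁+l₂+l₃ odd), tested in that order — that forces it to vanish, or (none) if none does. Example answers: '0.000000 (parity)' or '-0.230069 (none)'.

-0.319865 (none)

Checks pass: Σm=0; 6 even; l₃=2∈[2,4].
(2·1+1)(2·3+1)(2·2+1) = 105
Δ: 2! 0! 4! / 7! → 1/105
sum: t=1:−1/4 = -1/4
3j²(1 3 2; 0 0 0) = Δ·Π!·Σ² = 3/35  (sign -1)
sum: t=2:+1/48 = 1/48
3j²(1 3 2; -1 3 -2) = Δ·Π!·Σ² = 1/7  (sign +1)
combine: 4πI² = 105·3/35·1/7 = 9/7
take √, sign -1: I = -0.31986543
No selection rule forces the value: the integral is nonzero (none).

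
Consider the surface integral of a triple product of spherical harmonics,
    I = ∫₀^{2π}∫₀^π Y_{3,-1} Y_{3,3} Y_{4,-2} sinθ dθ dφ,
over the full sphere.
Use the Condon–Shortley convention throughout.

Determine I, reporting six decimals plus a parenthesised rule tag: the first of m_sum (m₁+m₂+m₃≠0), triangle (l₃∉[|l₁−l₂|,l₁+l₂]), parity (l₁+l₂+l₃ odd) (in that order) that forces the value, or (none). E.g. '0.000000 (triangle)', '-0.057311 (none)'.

Rules hold: Σm=0, L=10 even, 0≤4≤6.
N = 7·7·9 = 441
Δ = 2!·4!·4!/11! = 1/34650
Racah Σ t=0..2: t=0:+1/72 t=1:−1/16 t=2:+1/72 = -5/144
⇒ 3j(3 3 4; 0 0 0)² = 2/77, sgn -1
Racah Σ t=2..2: t=2:+1/192 = 1/192
⇒ 3j(3 3 4; -1 3 -2)² = 3/77, sgn +1
4πI² = N·(3j₀)²·(3jₘ)² = 54/121
I = -1·√(0.446281/4π) = -0.18845135
No selection rule forces the value: the integral is nonzero (none).

-0.188451 (none)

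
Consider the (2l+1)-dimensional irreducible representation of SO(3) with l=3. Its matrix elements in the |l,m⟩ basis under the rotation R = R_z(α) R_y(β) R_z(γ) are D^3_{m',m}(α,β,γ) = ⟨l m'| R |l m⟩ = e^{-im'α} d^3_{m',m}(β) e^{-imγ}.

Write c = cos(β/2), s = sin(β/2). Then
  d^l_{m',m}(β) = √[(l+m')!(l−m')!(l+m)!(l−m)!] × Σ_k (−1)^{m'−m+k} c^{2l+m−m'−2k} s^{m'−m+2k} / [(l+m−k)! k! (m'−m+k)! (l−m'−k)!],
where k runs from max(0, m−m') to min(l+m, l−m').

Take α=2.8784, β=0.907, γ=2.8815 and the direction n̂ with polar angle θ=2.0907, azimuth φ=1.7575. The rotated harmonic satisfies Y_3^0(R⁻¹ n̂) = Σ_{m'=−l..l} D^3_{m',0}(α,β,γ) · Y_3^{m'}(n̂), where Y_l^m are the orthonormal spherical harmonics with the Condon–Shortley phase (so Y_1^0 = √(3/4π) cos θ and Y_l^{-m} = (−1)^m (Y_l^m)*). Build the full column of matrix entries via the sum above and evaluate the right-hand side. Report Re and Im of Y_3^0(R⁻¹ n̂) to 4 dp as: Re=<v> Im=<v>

Re=0.0099 Im=0.0000

Need the full column D^3_{m',0} for m'=−3..3 at α=2.8784, β=0.9070, γ=2.8815.
cos(β/2)=0.898919, sin(β/2)=0.438114
d^3_{-3,0}: single k=3 term ⇒ +0.273174;  D = -0.192354+0.193969i
d^3_{-2,0}: k∈[2..3] ⇒ +0.686465 -0.163062 = +0.523403;  D = +0.452549-0.262964i
d^3_{-1,0}: k∈[1..3] ⇒ +0.890803 -0.634799 +0.050263 = +0.306266;  D = -0.295720+0.079680i
d^3_{0,0}: k∈[0..3] ⇒ +0.527623 -1.127977 +0.267938 -0.007072 = -0.339488;  D = -0.339488+0.000000i
d^3_{1,0}: k∈[0..2] ⇒ -0.890803 +0.634799 -0.050263 = -0.306266;  D = +0.295720+0.079680i
d^3_{2,0}: k∈[0..1] ⇒ +0.686465 -0.163062 = +0.523403;  D = +0.452549+0.262964i
d^3_{3,0}: single k=0 term ⇒ -0.273174;  D = +0.192354+0.193969i
Y_3^{m'}(θ=2.0907,φ=1.7575) and Σ D·Y over m':
  (-0.1924+0.1940i)·(+0.1449+0.2311i)  (+0.4525-0.2630i)·(+0.3561-0.1395i)  (-0.2957+0.0797i)·(-0.0122-0.0645i)  (-0.3395+0.0000i)·(+0.3274+0.0000i)  (+0.2957+0.0797i)·(+0.0122-0.0645i)  (+0.4525+0.2630i)·(+0.3561+0.1395i)  (+0.1924+0.1940i)·(-0.1449+0.2311i)
Y_3^0(R⁻¹ n̂) = +0.009863+0.000000i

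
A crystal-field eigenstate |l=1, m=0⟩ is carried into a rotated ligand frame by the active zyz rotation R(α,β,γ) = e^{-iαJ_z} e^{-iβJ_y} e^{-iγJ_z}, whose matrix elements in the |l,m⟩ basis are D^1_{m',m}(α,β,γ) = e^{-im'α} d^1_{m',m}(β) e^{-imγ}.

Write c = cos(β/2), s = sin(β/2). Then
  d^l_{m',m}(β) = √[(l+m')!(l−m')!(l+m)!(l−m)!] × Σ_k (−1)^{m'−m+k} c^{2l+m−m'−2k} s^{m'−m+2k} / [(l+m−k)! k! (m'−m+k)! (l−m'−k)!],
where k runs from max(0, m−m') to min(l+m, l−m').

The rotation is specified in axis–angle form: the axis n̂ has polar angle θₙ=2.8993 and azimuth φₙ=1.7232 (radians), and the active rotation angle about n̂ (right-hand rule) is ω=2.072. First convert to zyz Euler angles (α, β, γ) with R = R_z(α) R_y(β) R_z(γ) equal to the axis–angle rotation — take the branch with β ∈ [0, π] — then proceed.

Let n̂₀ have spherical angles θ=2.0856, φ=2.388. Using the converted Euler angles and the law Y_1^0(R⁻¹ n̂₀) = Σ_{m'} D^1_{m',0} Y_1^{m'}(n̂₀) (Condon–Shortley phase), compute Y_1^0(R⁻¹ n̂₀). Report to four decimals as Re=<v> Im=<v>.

Axis–angle → zyz. n̂ = (sinθₙcosφₙ, sinθₙsinφₙ, cosθₙ) = (-0.036425, +0.237148, -0.970790), ω = 2.0720.
R = I cosω + sinω [n̂]ₓ + (1−cosω) n̂n̂ᵀ gives
  R = [-0.478517, +0.838599, +0.260331; -0.864176, -0.397221, -0.308893; -0.155629, -0.372782, +0.914775]
β = atan2(√(R₁₃²+R₂₃²), R₃₃) = 0.415846; α = atan2(R₂₃, R₁₃) mod 2π = 5.412680; γ = atan2(R₃₂, −R₃₁) mod 2π = 5.107872
Need the full column D^1_{m',0} for m'=−1..1 at α=5.4127, β=0.4158, γ=5.1079.
cos(β/2)=0.978462, sin(β/2)=0.206428
d^1_{-1,0}: single k=1 term ⇒ +0.285646;  D = +0.184082-0.218421i
d^1_{0,0}: k∈[0..1] ⇒ +0.957387 -0.042613 = +0.914775;  D = +0.914775+0.000000i
d^1_{1,0}: single k=0 term ⇒ -0.285646;  D = -0.184082-0.218421i
Y_1^{m'}(θ=2.0856,φ=2.388) and Σ D·Y over m':
  (+0.1841-0.2184i)·(-0.2193-0.2058i)  (+0.9148+0.0000i)·(-0.2406+0.0000i)  (-0.1841-0.2184i)·(+0.2193-0.2058i)
Y_1^0(R⁻¹ n̂) = -0.390691+0.000000i

Re=-0.3907 Im=0.0000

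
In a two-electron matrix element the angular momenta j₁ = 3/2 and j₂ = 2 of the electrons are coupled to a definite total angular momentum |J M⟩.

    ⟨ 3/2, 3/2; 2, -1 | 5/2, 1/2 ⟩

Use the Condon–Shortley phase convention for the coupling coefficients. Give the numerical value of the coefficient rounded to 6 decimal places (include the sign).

triangle: 1!·2!·3!/7! = 12/5040
(j±m)!: 3!·0!·1!·3!·3!·2! = 432
prefactor² = (2J+1)·Δ·N² = 216/35
  k=0: +1/(0!·1!·0!·1!·2!·2!) = 1/4
Σ = 1/4  ⇒  CG² = 216/35·(1/4)² = 27/70
CG = +√(27/70) = +0.621059

+0.621059  (= +√(27/70))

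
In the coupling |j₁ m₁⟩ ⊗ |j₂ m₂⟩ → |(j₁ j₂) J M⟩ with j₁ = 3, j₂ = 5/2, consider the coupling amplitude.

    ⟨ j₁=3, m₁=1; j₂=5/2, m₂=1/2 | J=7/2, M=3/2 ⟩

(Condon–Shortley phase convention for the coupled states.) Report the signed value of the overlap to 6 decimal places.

√[8·2!4!3!/10! · 4!2!3!2!5!2!] = √(3072/35)
  +(−1)^0/∏(0,2,2,3,2,0)! = 1/48  (running 1/48)
  +(−1)^1/∏(1,1,1,2,3,1)! = -1/12  (running -1/16)
  +(−1)^2/∏(2,0,0,1,4,2)! = 1/96  (running -5/96)
⟨..|..⟩ = √(3072/35)·(-5/96) = -0.487950

−√(5/21) = -0.487950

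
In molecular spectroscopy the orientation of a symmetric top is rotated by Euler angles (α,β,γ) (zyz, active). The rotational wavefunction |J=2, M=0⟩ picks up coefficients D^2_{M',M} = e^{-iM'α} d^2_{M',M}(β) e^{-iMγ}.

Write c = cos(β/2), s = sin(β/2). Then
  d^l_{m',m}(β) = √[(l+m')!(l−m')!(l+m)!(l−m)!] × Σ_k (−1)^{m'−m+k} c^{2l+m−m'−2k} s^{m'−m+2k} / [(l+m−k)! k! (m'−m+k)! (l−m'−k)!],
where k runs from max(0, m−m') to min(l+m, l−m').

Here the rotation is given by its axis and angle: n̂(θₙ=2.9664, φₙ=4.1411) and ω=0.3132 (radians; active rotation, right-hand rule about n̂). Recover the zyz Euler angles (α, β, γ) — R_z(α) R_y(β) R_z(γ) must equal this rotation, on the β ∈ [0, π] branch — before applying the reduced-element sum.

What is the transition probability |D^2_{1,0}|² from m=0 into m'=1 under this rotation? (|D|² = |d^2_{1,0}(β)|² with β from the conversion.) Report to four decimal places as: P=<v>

Axis–angle → zyz. n̂ = (sinθₙcosφₙ, sinθₙsinφₙ, cosθₙ) = (-0.094246, -0.146620, -0.984693), ω = 0.3132.
R = I cosω + sinω [n̂]ₓ + (1−cosω) n̂n̂ᵀ gives
  R = [+0.951785, +0.304061, -0.040660; -0.302716, +0.952398, +0.036061; +0.049689, -0.022014, +0.998522]
β = atan2(√(R₁₃²+R₂₃²), R₃₃) = 0.054374; α = atan2(R₂₃, R₁₃) mod 2π = 2.416063; γ = atan2(R₃₂, −R₃₁) mod 2π = 3.558641
First d^2_{1,0}(β=0.0544), then the phase factors e^{-i(1)α} and e^{-i(0)γ}:
Half-angle: c=0.999630, s=0.027184. N=√(6·1·2·2)=4.898979
k: max(0,(0)−(1))=0 … min(2+(0),2−(1))=1
  k=0: (−1)^1·4.8990/(2)·0.9996^3·0.0272^1 = -0.066512
  k=1: (−1)^2·4.8990/(2)·0.9996^1·0.0272^3 = +0.000049
d^2_{1,0}(0.0544) = -0.066512 +0.000049 = -0.066463
|D^2_{1,0}|² = |d^2_{1,0}(β)|² = (-0.066463)² = 0.004417 (the z-rotation phases have unit modulus)

P=0.0044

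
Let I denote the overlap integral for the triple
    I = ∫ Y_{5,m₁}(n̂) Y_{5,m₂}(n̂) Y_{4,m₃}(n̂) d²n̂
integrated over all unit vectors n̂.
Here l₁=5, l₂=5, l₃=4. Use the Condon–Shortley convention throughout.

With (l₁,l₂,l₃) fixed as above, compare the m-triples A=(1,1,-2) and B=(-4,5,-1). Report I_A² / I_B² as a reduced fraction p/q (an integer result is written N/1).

l's match ⇒ only the (l;m) 3-j factors differ between A and B.
A: triangle coeff Δ(5,5,4) = 1/3153150; Σ_t [2,4]: t=2:+1/4608 t=3:−1/1296 t=4:+1/4608 = -7/20736; (3j)²=20/1287 [(5 5 4; 1 1 -2)], sign=-1
B: triangle coeff Δ(5,5,4) = 1/3153150; Σ_t [6,6]: t=6:+1/103680 = 1/103680; (3j)²=4/143 [(5 5 4; -4 5 -1)], sign=-1
I_A²/I_B² = (20/1287)/(4/143) = 5/9

5/9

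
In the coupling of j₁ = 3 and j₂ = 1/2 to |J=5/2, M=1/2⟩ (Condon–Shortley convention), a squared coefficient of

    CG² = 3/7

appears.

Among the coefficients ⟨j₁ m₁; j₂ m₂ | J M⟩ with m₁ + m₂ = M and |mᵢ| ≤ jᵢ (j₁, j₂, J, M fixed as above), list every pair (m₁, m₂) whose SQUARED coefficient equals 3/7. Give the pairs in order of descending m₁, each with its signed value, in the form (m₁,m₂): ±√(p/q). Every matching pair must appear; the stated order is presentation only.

Admissible pairs with m₁+m₂ = M = 1/2: (0,1/2), (1,-1/2)
  (m₁,m₂)=(1,-1/2): CG² = 4/7, CG = +√(4/7)
  (m₁,m₂)=(0,1/2): CG² = 3/7, CG = −√(3/7)   ← matches the target
Pairs with CG² = 3/7: (0,1/2): −√(3/7)

(0,1/2): −√(3/7)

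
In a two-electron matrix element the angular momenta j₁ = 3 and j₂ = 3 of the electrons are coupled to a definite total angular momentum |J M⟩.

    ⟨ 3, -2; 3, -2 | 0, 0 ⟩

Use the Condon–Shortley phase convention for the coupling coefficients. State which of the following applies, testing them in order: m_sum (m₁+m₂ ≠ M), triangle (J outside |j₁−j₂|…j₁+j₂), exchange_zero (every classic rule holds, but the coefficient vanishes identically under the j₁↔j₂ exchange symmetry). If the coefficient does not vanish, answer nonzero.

m-sum: m₁+m₂ = -2+(-2) = -4, M = 0  ✗ ⇒ coefficient is 0

m_sum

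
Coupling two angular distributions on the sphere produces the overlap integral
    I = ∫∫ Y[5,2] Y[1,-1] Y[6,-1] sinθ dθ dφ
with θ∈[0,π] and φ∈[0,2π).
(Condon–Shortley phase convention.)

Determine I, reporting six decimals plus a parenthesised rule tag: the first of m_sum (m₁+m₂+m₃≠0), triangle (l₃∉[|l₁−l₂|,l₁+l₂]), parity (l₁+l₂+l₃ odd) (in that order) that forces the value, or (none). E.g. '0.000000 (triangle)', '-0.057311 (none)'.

Rules hold: Σm=0, L=12 even, 4≤6≤6.
N = 11·3·13 = 429
Δ = 0!·10!·2!/13! = 1/858
Racah Σ t=0..0: t=0:+1/14400 = 1/14400
⇒ 3j(5 1 6; 0 0 0)² = 6/143, sgn +1
Racah Σ t=0..0: t=0:+1/60480 = 1/60480
⇒ 3j(5 1 6; 2 -1 -1)² = 5/429, sgn -1
4πI² = N·(3j₀)²·(3jₘ)² = 30/143
I = -1·√(0.20979/4π) = -0.12920749
No selection rule forces the value: the integral is nonzero (none).

-0.129207 (none)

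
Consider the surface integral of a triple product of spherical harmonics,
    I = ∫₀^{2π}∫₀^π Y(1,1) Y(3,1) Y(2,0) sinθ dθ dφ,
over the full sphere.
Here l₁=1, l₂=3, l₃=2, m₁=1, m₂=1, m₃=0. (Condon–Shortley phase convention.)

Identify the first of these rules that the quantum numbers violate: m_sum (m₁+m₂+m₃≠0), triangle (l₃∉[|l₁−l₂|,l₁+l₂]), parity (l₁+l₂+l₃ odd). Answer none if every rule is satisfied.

azimuthal sum: 1 + 1 + 0 = 2  ✗
2 ≤ 2 ≤ 4 (triangle on l)
L = 1 + 3 + 2 = 6 (even)

m_sum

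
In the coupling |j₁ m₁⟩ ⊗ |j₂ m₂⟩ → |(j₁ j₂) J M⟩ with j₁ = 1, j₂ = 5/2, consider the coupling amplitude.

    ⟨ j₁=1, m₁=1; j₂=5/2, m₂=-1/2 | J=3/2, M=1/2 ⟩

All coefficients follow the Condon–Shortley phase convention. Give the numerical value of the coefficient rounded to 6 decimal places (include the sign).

triangle: 2!*0!*3!/6! = 12/720
(j±m)!: 2!*0!*2!*3!*2!*1! = 48
prefactor² = (2J+1)*Δ*N² = 16/5
  k=0: +1/(0!*2!*0!*2!*0!*1!) = 1/4
Σ = 1/4  ⇒  CG² = 16/5*(1/4)² = 1/5
CG = +√(1/5) = +0.447214

+√(1/5) ≈ +0.447214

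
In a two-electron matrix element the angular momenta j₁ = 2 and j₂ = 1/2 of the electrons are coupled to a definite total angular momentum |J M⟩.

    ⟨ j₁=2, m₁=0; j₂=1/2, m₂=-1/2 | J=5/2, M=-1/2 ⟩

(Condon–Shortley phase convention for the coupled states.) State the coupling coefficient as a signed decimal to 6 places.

√[6·0!4!1!/6! · 2!2!0!1!2!3!] = √(48/5)
  +(−1)^0/∏(0,0,2,0,2,1)! = 1/4  (running 1/4)
⟨..|..⟩ = √(48/5)·(1/4) = +0.774597

+√(3/5) = +0.774597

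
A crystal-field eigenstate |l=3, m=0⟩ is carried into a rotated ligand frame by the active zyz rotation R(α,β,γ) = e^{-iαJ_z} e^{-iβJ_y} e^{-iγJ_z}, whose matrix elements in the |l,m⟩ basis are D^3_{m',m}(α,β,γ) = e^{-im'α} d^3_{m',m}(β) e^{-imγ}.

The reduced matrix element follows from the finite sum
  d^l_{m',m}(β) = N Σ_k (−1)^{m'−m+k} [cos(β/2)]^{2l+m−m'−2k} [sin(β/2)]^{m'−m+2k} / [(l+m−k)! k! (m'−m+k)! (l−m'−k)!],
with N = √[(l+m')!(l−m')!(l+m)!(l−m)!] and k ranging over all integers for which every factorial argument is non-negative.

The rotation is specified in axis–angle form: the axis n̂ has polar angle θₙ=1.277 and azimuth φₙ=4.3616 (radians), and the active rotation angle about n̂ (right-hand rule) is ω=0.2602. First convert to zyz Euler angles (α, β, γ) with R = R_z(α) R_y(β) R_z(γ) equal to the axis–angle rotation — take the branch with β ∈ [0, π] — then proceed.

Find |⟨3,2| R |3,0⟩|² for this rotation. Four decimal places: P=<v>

P=0.0065

Axis–angle → zyz. n̂ = (sinθₙcosφₙ, sinθₙsinφₙ, cosθₙ) = (-0.328914, -0.898863, +0.289588), ω = 0.2602.
R = I cosω + sinω [n̂]ₓ + (1−cosω) n̂n̂ᵀ gives
  R = [+0.969980, -0.064551, -0.234460; +0.084455, +0.993535, +0.075859; +0.228048, -0.093383, +0.969161]
β = atan2(√(R₁₃²+R₂₃²), R₃₃) = 0.248992; α = atan2(R₂₃, R₁₃) mod 2π = 2.828675; γ = atan2(R₃₂, −R₃₁) mod 2π = 3.530253
D^3_{2,0}(2.8287,0.2490,3.5303) = e^{-i·2·2.8287}·d^3_{2,0}(0.2490)·e^{-i·0·3.5303}. Compute d first:
Half-angle: c=0.992260, s=0.124174. N=√(120·1·6·6)=65.726707
k∈{0,1} keeps every argument non-negative
  k=0: (−1)^2·65.7267/(12)·0.9923^4·0.1242^2 = +0.081871
  k=1: (−1)^3·65.7267/(12)·0.9923^2·0.1242^4 = -0.001282
d^3_{2,0}(0.2490) = +0.081871 -0.001282 = +0.080588
|D^3_{2,0}|² = |d^3_{2,0}(β)|² = (+0.080588)² = 0.006494 (the z-rotation phases have unit modulus)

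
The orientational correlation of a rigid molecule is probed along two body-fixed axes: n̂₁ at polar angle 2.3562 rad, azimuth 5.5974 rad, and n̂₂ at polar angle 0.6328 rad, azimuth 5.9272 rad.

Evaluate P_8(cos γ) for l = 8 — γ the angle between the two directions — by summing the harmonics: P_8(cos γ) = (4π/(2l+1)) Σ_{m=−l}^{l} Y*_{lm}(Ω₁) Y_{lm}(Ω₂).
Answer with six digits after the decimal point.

Expand P_8 via completeness: Σ_{m} conj(Y_{8,m}) at Ω₁ times Y_{8,m} at Ω₂ —
  m=-8: Y*=(0.022514, 0.023038)  Y=(-0.007383, 0.002233)  product (-0.000218, -0.000120)
  m=-7: Y*=(-0.011338, -0.128353)  Y=(-0.033498, 0.025449)  product (0.003646, 0.004011)
  m=-6: Y*=(-0.172099, 0.252814)  Y=(-0.075498, 0.119063)  product (-0.017108, -0.039578)
  m=-5: Y*=(0.438644, -0.129624)  Y=(-0.066514, 0.313402)  product (0.011448, 0.146094)
  m=-4: Y*=(-0.331287, -0.139462)  Y=(0.070103, 0.473926)  product (0.042870, -0.166782)
  m=-3: Y*=(-0.025519, -0.048242)  Y=(0.181387, 0.329797)  product (0.011281, -0.017166)
  m=-2: Y*=(-0.075805, 0.375448)  Y=(-0.058873, -0.050805)  product (0.023538, -0.018253)
  m=-1: Y*=(0.100710, -0.082409)  Y=(-0.390075, -0.145040)  product (-0.051237, 0.017539)
  m=+0: Y*=(0.346995, -0.000000)  Y=(-0.057071, 0.000000)  product (-0.019803, 0.000000)
  m=+1: Y*=(-0.100710, -0.082409)  Y=(0.390075, -0.145040)  product (-0.051237, -0.017539)
  m=+2: Y*=(-0.075805, -0.375448)  Y=(-0.058873, 0.050805)  product (0.023538, 0.018253)
  m=+3: Y*=(0.025519, -0.048242)  Y=(-0.181387, 0.329797)  product (0.011281, 0.017166)
  m=+4: Y*=(-0.331287, 0.139462)  Y=(0.070103, -0.473926)  product (0.042870, 0.166782)
  m=+5: Y*=(-0.438644, -0.129624)  Y=(0.066514, 0.313402)  product (0.011448, -0.146094)
  m=+6: Y*=(-0.172099, -0.252814)  Y=(-0.075498, -0.119063)  product (-0.017108, 0.039578)
  m=+7: Y*=(0.011338, -0.128353)  Y=(0.033498, 0.025449)  product (0.003646, -0.004011)
  m=+8: Y*=(0.022514, -0.023038)  Y=(-0.007383, -0.002233)  product (-0.000218, 0.000120)
Accumulated sum (0.028639, -0.000000); after 4π/(2l+1) scaling, (0.021170, -0.000000) ⇒ P_8 = 0.021170

0.021170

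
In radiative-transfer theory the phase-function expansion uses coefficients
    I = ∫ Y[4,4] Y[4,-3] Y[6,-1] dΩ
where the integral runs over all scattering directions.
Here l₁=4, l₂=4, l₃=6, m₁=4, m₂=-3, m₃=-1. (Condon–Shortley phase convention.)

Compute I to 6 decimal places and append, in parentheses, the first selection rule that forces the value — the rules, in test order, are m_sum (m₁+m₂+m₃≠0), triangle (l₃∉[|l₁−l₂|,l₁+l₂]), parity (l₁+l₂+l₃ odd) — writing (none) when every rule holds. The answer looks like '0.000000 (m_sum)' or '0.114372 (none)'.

m-sum 0 ✓  L=14 even ✓  0≤6≤8 ✓
Π(2lᵢ+1) = 9×9×13 = 1053
triangle coeff Δ(4,4,6) = 1/1261260
Σ_t [0,2]: t=0:+1/4608 t=1:−1/1296 t=2:+1/4608 = -7/20736
(3j)²=20/1287 [(4 4 6; 0 0 0)], sign=-1
Σ_t [0,0]: t=0:+1/172800 = 1/172800
(3j)²=7/2145 [(4 4 6; 4 -3 -1)], sign=-1
⇒ 4πI² = 84/1573
I = (+1)√(84/1573/(4π)) = 0.06518840
No selection rule forces the value: the integral is nonzero (none).

0.065188 (none)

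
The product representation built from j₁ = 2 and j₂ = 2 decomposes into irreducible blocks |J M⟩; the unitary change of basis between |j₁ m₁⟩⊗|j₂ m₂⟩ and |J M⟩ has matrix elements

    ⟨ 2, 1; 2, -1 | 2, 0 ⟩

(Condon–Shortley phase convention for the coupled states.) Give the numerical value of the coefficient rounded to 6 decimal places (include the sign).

+√(1/14) = +0.267261

j₁+j₂−J=2  J+j₁−j₂=2  J−j₁+j₂=2  j₁+j₂+J+1=7
(j₁±m₁, j₂±m₂, J±M) = (3,1,1,3,2,2)
P² = 8/7
sum k=0..1:
  [0] +1/2 = 1/2
  [1] −1/4 = -1/4
S = 1/4
C² = P²·S² = 1/14 ; C = +0.267261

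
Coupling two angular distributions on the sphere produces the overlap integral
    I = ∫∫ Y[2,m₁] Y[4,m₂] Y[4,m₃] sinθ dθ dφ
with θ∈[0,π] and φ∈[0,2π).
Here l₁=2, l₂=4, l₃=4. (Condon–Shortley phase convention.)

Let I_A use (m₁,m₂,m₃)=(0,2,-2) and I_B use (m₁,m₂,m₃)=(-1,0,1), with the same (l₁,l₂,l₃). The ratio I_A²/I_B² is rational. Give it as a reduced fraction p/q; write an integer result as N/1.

l's match ⇒ only the (l;m) 3-j factors differ between A and B.
A: triangle coeff Δ(2,4,4) = 1/13860; Σ_t [0,2]: t=0:+1/2880 t=1:−1/120 t=2:+1/192 = -1/360; (3j)²=16/3465 [(2 4 4; 0 2 -2)], sign=-1
B: triangle coeff Δ(2,4,4) = 1/13860; Σ_t [1,2]: t=1:−1/72 t=2:+1/96 = -1/288; (3j)²=1/462 [(2 4 4; -1 0 1)], sign=+1
I_A²/I_B² = (16/3465)/(1/462) = 32/15

32/15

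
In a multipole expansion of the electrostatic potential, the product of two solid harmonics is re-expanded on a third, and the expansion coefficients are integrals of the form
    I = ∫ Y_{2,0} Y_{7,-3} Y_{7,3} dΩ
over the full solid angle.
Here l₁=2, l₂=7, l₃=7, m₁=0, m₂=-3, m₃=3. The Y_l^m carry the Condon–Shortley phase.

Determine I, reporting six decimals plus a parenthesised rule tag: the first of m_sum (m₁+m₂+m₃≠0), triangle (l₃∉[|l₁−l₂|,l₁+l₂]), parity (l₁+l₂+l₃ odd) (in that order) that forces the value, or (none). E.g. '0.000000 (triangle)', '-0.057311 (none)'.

m-sum 0 ✓  L=16 even ✓  5≤7≤9 ✓
Π(2lᵢ+1) = 5×15×15 = 1125
triangle coeff Δ(2,7,7) = 1/185640
Σ_t [0,2]: t=0:+1/2419200 t=1:−1/518400 t=2:+1/2419200 = -1/907200
(3j)²=56/3315 [(2 7 7; 0 0 0)], sign=+1
Σ_t [0,2]: t=0:+1/3870720 t=1:−1/2177280 t=2:+1/29030400 = -29/174182400
(3j)²=841/185640 [(2 7 7; 0 -3 3)], sign=-1
⇒ 4πI² = 4205/48841
I = (-1)√(4205/48841/(4π)) = -0.08277245
No selection rule forces the value: the integral is nonzero (none).

-0.082772 (none)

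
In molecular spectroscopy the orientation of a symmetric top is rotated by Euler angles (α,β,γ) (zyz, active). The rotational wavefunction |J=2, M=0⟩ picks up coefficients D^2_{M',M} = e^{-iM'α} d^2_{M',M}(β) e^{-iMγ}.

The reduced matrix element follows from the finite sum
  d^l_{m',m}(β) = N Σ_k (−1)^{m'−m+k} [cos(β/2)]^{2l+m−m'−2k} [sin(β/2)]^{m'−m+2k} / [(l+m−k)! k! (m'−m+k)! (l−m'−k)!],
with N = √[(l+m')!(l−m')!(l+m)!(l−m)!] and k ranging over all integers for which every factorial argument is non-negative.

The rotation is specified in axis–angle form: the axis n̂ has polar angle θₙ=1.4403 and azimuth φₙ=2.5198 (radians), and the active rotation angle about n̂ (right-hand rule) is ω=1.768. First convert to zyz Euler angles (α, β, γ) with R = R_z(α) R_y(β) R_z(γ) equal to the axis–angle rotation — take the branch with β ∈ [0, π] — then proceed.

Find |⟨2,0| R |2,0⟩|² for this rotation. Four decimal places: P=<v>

Axis–angle → zyz. n̂ = (sinθₙcosφₙ, sinθₙsinφₙ, cosθₙ) = (-0.805924, +0.577541, +0.130126), ω = 1.7680.
R = I cosω + sinω [n̂]ₓ + (1−cosω) n̂n̂ᵀ gives
  R = [+0.580844, -0.684254, +0.440928; -0.429045, +0.202977, +0.880182; -0.691766, -0.700426, -0.175678]
β = atan2(√(R₁₃²+R₂₃²), R₃₃) = 1.747390; α = atan2(R₂₃, R₁₃) mod 2π = 1.106389; γ = atan2(R₃₂, −R₃₁) mod 2π = 5.491567
First d^2_{0,0}(β=1.7474), then the phase factors e^{-i(0)α} and e^{-i(0)γ}:
Half-angle: c=0.641998, s=0.766706. N=√(2·2·2·2)=4.000000
The bounds max(0,m−m')=0 and min(l+m,l−m')=2 give 3 terms
  k=0: (−1)^0·4.0000/(4)·0.6420^4·0.7667^0 = +0.169877
  k=1: (−1)^1·4.0000/(1)·0.6420^2·0.7667^2 = -0.969137
  k=2: (−1)^2·4.0000/(4)·0.6420^0·0.7667^4 = +0.345554
d^2_{0,0}(1.7474) = +0.169877 -0.969137 +0.345554 = -0.453706
|D^2_{0,0}|² = |d^2_{0,0}(β)|² = (-0.453706)² = 0.205849 (the z-rotation phases have unit modulus)

P=0.2058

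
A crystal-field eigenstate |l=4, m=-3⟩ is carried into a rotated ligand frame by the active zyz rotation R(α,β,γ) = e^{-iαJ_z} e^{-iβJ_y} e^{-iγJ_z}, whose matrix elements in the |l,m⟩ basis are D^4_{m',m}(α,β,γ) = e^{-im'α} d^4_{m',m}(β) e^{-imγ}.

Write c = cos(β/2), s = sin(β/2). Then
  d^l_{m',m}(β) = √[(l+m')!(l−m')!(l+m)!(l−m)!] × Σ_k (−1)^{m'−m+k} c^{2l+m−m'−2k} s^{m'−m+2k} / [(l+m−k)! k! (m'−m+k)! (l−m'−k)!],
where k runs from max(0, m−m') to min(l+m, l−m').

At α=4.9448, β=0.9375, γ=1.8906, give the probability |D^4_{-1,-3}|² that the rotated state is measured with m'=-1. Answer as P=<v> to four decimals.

First d^4_{-1,-3}(β=0.9375), then the phase factors e^{-i(-1)α} and e^{-i(-3)γ}:
With c≡cos(β/2)=0.892134 and s≡sin(β/2)=0.451771, N=[6·120·1·5040]^{1/2}=1904.940944
k: max(0,(-3)−(-1))=0 … min(4+(-3),4−(-1))=1
  k=0: (−1)^2·1904.9409/(240)·0.8921^6·0.4518^2 = +0.816747
  k=1: (−1)^3·1904.9409/(144)·0.8921^4·0.4518^4 = -0.349071
d^4_{-1,-3}(0.9375) = +0.816747 -0.349071 = +0.467676
|D^4_{-1,-3}|² = |d^4_{-1,-3}(β)|² = (+0.467676)² = 0.218721 (the z-rotation phases have unit modulus)

P=0.2187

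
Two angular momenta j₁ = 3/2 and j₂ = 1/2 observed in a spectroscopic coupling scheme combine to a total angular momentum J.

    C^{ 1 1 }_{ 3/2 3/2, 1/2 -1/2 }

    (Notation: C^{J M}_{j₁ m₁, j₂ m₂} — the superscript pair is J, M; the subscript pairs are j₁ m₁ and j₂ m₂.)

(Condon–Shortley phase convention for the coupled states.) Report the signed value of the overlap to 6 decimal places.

j₁+j₂−J=1  J+j₁−j₂=2  J−j₁+j₂=0  j₁+j₂+J+1=4
(j₁±m₁, j₂±m₂, J±M) = (3,0,0,1,2,0)
P² = 3
sum k=0..0:
  [0] +1/2 = 1/2
S = 1/2
C² = P²·S² = 3/4 ; C = +0.866025

+√(3/4) ≈ +0.866025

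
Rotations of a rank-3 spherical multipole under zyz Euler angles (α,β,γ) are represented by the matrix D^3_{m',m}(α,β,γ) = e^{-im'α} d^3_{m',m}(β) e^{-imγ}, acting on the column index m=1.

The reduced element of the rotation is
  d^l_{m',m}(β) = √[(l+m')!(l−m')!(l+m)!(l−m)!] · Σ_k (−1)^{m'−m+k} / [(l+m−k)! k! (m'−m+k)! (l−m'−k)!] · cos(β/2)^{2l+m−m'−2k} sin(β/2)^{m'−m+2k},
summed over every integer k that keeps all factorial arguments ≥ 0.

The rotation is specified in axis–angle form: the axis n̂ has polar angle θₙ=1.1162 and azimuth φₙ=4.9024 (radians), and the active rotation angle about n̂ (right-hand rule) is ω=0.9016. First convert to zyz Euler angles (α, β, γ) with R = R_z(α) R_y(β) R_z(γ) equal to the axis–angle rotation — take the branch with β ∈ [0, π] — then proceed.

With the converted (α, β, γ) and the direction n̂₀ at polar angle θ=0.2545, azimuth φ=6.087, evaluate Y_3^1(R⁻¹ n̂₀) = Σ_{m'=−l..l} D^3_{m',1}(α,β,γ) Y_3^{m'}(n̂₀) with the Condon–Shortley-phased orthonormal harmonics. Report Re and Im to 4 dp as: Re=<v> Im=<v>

Axis–angle → zyz. n̂ = (sinθₙcosφₙ, sinθₙsinφₙ, cosθₙ) = (+0.169688, -0.882268, +0.439100), ω = 0.9016.
R = I cosω + sinω [n̂]ₓ + (1−cosω) n̂n̂ᵀ gives
  R = [+0.631287, -0.401231, -0.663694; +0.287558, +0.915870, -0.280165; +0.720268, -0.013986, +0.693554]
β = atan2(√(R₁₃²+R₂₃²), R₃₃) = 0.804385; α = atan2(R₂₃, R₁₃) mod 2π = 3.541030; γ = atan2(R₃₂, −R₃₁) mod 2π = 3.161008
Need the full column D^3_{m',1} for m'=−3..3 at α=3.5410, β=0.8044, γ=3.1610.
cos(β/2)=0.920205, sin(β/2)=0.391437
d^3_{-3,1}: single k=4 term ⇒ +0.076995;  D = +0.029408+0.071157i
d^3_{-2,1}: k∈[3..4] ⇒ +0.295576 -0.026742 = +0.268834;  D = -0.191220-0.188962i
d^3_{-1,1}: k∈[2..4] ⇒ +0.659193 -0.159040 +0.003597 = +0.503751;  D = +0.467812+0.186862i
d^3_{0,1}: k∈[1..3] ⇒ +0.894695 -0.485680 +0.029294 = +0.438309;  D = -0.438227+0.008509i
d^3_{1,1}: k∈[0..2] ⇒ +0.607166 -0.878925 +0.119280 = -0.152479;  D = -0.139298+0.062015i
d^3_{2,1}: k∈[0..1] ⇒ -0.816741 +0.295576 = -0.521166;  D = +0.356201-0.380440i
d^3_{3,1}: single k=0 term ⇒ +0.425508;  D = +0.147132-0.399260i
Y_3^{m'}(θ=0.2545,φ=6.087) and Σ D·Y over m':
  (+0.0294+0.0712i)·(+0.0055+0.0037i)  (-0.1912-0.1890i)·(+0.0579+0.0240i)  (+0.4678+0.1869i)·(+0.2939+0.0584i)  (-0.4382+0.0085i)·(+0.6079+0.0000i)  (-0.1393+0.0620i)·(-0.2939+0.0584i)  (+0.3562-0.3804i)·(+0.0579-0.0240i)  (+0.1471-0.3993i)·(-0.0055+0.0037i)
Y_3^1(R⁻¹ n̂) = -0.096945+0.018209i

Re=-0.0969 Im=0.0182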